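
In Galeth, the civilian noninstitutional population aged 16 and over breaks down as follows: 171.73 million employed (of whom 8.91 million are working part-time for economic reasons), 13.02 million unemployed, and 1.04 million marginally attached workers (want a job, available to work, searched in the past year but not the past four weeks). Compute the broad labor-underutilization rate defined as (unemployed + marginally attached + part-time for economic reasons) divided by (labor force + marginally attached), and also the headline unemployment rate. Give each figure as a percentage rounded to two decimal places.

Broad underutilization rate ≈ 12.36%; headline unemployment rate ≈ 7.05%.

Labor force = 171.73 + 13.02 = 184.75 million.
Numerator = 13.02 + 1.04 + 8.91 = 22.97 million.
Denominator = 184.75 + 1.04 = 185.79 million.
Broad rate = 22.97 / 185.79 = 12.36%.
Headline unemployment rate = 13.02 / 184.75 = 7.05%.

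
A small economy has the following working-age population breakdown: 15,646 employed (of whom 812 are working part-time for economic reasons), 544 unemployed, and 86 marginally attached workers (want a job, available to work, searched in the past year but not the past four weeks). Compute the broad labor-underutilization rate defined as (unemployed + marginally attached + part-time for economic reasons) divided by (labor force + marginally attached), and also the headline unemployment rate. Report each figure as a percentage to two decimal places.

Labor force = 15,646 + 544 = 16,190.
Numerator = 544 + 86 + 812 = 1,442.
Denominator = 16,190 + 86 = 16,276.
Broad rate = 1,442 / 16,276 = 8.86%.
Headline unemployment rate = 544 / 16,190 = 3.36%.

Broad underutilization rate ≈ 8.86%; headline unemployment rate ≈ 3.36%.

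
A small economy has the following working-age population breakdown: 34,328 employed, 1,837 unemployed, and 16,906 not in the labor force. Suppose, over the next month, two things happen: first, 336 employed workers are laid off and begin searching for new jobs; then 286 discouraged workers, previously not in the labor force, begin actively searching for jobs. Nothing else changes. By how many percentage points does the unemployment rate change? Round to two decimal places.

Initially, labor force = 34,328 + 1,837 = 36,165, so u = 1,837/36,165 = 5.08%.
After the first change, employed falls and unemployed rises by 336; labor force unchanged → E = 33,992, U = 2,173, labor force = 36,165.
After the second change, unemployed and labor force both rise by 286 → E = 33,992, U = 2,459, labor force = 36,451.
New unemployment rate = 2,459 / 36,451 = 6.75%.
Change = 6.75% − 5.08% = +1.67 percentage points.

The unemployment rate changes by +1.67 percentage points.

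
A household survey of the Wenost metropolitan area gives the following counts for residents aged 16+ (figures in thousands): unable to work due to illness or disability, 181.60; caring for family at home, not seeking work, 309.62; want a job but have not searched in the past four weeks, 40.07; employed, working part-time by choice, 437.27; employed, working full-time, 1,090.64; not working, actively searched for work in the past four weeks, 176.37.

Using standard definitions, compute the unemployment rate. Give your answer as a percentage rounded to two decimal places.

Unemployment rate ≈ 10.35%.

Employed = 437.27 + 1,090.64 = 1,527.91 thousand.
Unemployed = 176.37 thousand.
Labor force = 1,527.91 + 176.37 = 1,704.28 thousand.
Unemployment rate = 176.37 / 1,704.28 = 10.35%.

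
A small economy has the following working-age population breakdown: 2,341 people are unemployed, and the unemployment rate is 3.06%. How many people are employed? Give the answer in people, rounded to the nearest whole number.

Labor force = U / u = 2,341 / 0.0306 ≈ 76,503.
Employed = labor force − unemployed = 76,503 − 2,341 = 74,162.

About 74,162 are employed.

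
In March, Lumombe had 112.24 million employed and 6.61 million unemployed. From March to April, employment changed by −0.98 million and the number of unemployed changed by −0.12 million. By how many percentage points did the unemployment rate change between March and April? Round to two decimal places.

The unemployment rate changed by −0.05 percentage points.

March: labor force = 112.24 + 6.61 = 118.85; u = 6.61/118.85 = 5.56%.
April: labor force = 111.26 + 6.49 = 117.75; u = 6.49/117.75 = 5.51%.
Change = 5.51% − 5.56% = −0.05 pp.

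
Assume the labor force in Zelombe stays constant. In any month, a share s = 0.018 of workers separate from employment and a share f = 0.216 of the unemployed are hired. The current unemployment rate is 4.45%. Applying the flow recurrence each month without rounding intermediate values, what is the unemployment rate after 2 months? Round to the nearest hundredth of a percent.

Unemployment rate after two months ≈ 5.79%.

With a fixed labor force, u_{t+1} = u_t + s·(1−u_t) − f·u_t = u_t·(1−s−f) + s.
Here 1−s−f = 0.766 and s = 0.018.
u_1 = 0.044500 × 0.766 + 0.018 = 0.052087.
u_2 = 0.052087 × 0.766 + 0.018 = 0.057899.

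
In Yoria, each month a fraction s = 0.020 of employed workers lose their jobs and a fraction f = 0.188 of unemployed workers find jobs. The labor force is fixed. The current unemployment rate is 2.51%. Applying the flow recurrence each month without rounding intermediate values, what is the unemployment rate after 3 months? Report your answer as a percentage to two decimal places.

With a fixed labor force, u_{t+1} = u_t + s·(1−u_t) − f·u_t = u_t·(1−s−f) + s.
Here 1−s−f = 0.792 and s = 0.020.
u_1 = 0.025100 × 0.792 + 0.020 = 0.039879.
u_2 = 0.039879 × 0.792 + 0.020 = 0.051584.
u_3 = 0.051584 × 0.792 + 0.020 = 0.060855.

Unemployment rate after three months ≈ 6.09%.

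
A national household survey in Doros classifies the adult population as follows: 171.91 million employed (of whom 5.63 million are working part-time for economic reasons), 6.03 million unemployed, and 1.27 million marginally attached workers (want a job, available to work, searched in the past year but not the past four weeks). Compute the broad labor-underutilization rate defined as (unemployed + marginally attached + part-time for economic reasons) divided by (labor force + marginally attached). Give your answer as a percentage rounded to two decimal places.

Labor force = 171.91 + 6.03 = 177.94 million.
Numerator = 6.03 + 1.27 + 5.63 = 12.93 million.
Denominator = 177.94 + 1.27 = 179.21 million.
Broad rate = 12.93 / 179.21 = 7.21%.

Broad underutilization rate ≈ 7.21%.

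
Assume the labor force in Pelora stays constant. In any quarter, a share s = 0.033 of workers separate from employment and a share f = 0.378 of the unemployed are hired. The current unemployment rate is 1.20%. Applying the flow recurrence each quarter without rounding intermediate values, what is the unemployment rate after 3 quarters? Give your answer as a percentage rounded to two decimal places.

With a fixed labor force, u_{t+1} = u_t + s·(1−u_t) − f·u_t = u_t·(1−s−f) + s.
Here 1−s−f = 0.589 and s = 0.033.
u_1 = 0.012000 × 0.589 + 0.033 = 0.040068.
u_2 = 0.040068 × 0.589 + 0.033 = 0.056600.
u_3 = 0.056600 × 0.589 + 0.033 = 0.066337.

Unemployment rate after three quarters ≈ 6.63%.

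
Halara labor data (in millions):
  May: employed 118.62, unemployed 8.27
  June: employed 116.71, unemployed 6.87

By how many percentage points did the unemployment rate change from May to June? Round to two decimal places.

May: labor force = 118.62 + 8.27 = 126.89; u = 8.27/126.89 = 6.52%.
June: labor force = 116.71 + 6.87 = 123.58; u = 6.87/123.58 = 5.56%.
Change = 5.56% − 6.52% = −0.96 pp.

The unemployment rate changed by −0.96 percentage points.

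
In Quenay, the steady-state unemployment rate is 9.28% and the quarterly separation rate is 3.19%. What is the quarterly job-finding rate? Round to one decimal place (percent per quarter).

Job-finding rate ≈ 31.2% per quarter.

From u* = s/(s+f): f = s·(1−u)/u.
f = 3.19 × (1 − 0.0928) / 0.0928 = 2.8940 / 0.0928 ≈ 31.2% per quarter.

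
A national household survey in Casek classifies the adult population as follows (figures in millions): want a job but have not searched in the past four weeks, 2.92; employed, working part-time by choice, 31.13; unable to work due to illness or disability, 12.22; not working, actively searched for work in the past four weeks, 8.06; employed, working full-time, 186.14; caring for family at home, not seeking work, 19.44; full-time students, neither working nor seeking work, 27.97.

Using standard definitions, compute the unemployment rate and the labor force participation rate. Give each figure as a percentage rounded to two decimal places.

Employed = 31.13 + 186.14 = 217.27 million.
Unemployed = 8.06 million.
Labor force = 217.27 + 8.06 = 225.33 million.
Not in labor force = 2.92 + 12.22 + 19.44 + 27.97 = 62.55 million (those not working and not actively searching are outside the labor force — including those who want a job but have given up searching).
Civilian working-age population = 225.33 + 62.55 = 287.88 million.
Unemployment rate = 8.06 / 225.33 = 3.58%.
Labor force participation rate = 225.33 / 287.88 = 78.27%.

Unemployment rate ≈ 3.58%; labor force participation rate ≈ 78.27%.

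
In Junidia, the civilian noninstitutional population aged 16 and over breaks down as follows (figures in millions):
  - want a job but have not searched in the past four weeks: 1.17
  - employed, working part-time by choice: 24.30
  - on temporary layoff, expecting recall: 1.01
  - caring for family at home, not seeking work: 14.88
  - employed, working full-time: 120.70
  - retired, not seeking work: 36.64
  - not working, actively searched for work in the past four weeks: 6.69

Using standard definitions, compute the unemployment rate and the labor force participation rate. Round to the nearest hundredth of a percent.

Employed = 24.30 + 120.70 = 145.00 million.
Unemployed = 1.01 + 6.69 = 7.70 million (jobless and actively searching, or on temporary layoff).
Labor force = 145.00 + 7.70 = 152.70 million.
Not in labor force = 1.17 + 14.88 + 36.64 = 52.69 million (those not working and not actively searching are outside the labor force — including those who want a job but have given up searching).
Civilian working-age population = 152.70 + 52.69 = 205.39 million.
Unemployment rate = 7.70 / 152.70 = 5.04%.
Labor force participation rate = 152.70 / 205.39 = 74.35%.

Unemployment rate ≈ 5.04%; labor force participation rate ≈ 74.35%.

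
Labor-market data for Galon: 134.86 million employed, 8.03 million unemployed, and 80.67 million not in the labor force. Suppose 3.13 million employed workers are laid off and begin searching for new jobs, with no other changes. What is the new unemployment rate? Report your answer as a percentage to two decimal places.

New unemployment rate ≈ 7.81%.

Initially, labor force = 134.86 + 8.03 = 142.89 million, so u = 8.03/142.89 = 5.62%.
After the change, employed falls and unemployed rises by 3.13; labor force unchanged → E = 131.73, U = 11.16, labor force = 142.89 million.
New unemployment rate = 11.16 / 142.89 = 7.81%.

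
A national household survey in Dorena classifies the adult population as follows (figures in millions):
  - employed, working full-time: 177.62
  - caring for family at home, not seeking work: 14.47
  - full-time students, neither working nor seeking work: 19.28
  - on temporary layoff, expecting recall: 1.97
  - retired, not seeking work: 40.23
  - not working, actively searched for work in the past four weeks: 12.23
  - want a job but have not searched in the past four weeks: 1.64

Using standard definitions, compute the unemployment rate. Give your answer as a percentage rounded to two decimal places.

Unemployment rate ≈ 7.40%.

Employed = 177.62 million.
Unemployed = 1.97 + 12.23 = 14.20 million (jobless and actively searching, or on temporary layoff).
Labor force = 177.62 + 14.20 = 191.82 million.
Unemployment rate = 14.20 / 191.82 = 7.40%.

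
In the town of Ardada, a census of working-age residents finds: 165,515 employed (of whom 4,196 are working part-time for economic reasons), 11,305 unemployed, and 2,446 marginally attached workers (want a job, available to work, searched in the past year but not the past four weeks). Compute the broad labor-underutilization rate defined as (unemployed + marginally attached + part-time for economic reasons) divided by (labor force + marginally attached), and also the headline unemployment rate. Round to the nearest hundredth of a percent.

Labor force = 165,515 + 11,305 = 176,820.
Numerator = 11,305 + 2,446 + 4,196 = 17,947.
Denominator = 176,820 + 2,446 = 179,266.
Broad rate = 17,947 / 179,266 = 10.01%.
Headline unemployment rate = 11,305 / 176,820 = 6.39%.

Broad underutilization rate ≈ 10.01%; headline unemployment rate ≈ 6.39%.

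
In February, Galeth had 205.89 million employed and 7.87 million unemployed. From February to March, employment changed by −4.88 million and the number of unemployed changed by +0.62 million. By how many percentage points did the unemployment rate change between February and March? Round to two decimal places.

February: labor force = 205.89 + 7.87 = 213.76; u = 7.87/213.76 = 3.68%.
March: labor force = 201.01 + 8.49 = 209.50; u = 8.49/209.50 = 4.05%.
Change = 4.05% − 3.68% = +0.37 pp.

The unemployment rate changed by +0.37 percentage points.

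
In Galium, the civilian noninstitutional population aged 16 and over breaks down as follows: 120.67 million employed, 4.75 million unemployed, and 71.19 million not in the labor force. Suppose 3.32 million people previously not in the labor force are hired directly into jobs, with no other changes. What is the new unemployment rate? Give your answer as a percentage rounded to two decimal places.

Initially, labor force = 120.67 + 4.75 = 125.42 million, so u = 4.75/125.42 = 3.79%.
After the change, employed and labor force both rise by 3.32; unemployed unchanged → E = 123.99, U = 4.75, labor force = 128.74 million.
New unemployment rate = 4.75 / 128.74 = 3.69%.

New unemployment rate ≈ 3.69%.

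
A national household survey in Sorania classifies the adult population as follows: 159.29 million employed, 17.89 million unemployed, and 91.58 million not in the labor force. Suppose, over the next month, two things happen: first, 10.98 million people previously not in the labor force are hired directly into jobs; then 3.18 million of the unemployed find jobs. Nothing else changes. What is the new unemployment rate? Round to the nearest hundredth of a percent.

Initially, labor force = 159.29 + 17.89 = 177.18 million, so u = 17.89/177.18 = 10.10%.
After the first change, employed and labor force both rise by 10.98; unemployed unchanged → E = 170.27, U = 17.89, labor force = 188.16 million.
After the second change, unemployed falls and employed rises by 3.18; labor force unchanged → E = 173.45, U = 14.71, labor force = 188.16 million.
New unemployment rate = 14.71 / 188.16 = 7.82%.

New unemployment rate ≈ 7.82%.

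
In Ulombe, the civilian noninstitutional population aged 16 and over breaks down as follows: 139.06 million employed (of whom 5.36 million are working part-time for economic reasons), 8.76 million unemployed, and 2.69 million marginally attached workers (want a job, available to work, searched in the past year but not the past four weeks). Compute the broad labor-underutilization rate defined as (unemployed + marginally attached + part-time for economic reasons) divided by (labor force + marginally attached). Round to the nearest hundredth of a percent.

Labor force = 139.06 + 8.76 = 147.82 million.
Numerator = 8.76 + 2.69 + 5.36 = 16.81 million.
Denominator = 147.82 + 2.69 = 150.51 million.
Broad rate = 16.81 / 150.51 = 11.17%.

Broad underutilization rate ≈ 11.17%.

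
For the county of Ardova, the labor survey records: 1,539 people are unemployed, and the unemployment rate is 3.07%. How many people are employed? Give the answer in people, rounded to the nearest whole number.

Labor force = U / u = 1,539 / 0.0307 ≈ 50,130.
Employed = labor force − unemployed = 50,130 − 1,539 = 48,591.

About 48,591 are employed.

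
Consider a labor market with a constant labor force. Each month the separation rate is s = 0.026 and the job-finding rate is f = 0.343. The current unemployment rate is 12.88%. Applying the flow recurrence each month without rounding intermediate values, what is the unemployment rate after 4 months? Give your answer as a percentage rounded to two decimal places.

With a fixed labor force, u_{t+1} = u_t + s·(1−u_t) − f·u_t = u_t·(1−s−f) + s.
Here 1−s−f = 0.631 and s = 0.026.
u_1 = 0.128800 × 0.631 + 0.026 = 0.107273.
u_2 = 0.107273 × 0.631 + 0.026 = 0.093689.
u_3 = 0.093689 × 0.631 + 0.026 = 0.085118.
u_4 = 0.085118 × 0.631 + 0.026 = 0.079709.

Unemployment rate after four months ≈ 7.97%.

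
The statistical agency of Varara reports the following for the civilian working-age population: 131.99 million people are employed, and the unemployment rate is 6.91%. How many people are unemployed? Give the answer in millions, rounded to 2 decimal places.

About 9.80 million are unemployed.

Let U be the number unemployed. The labor force is E + U, and U/(E+U) = 0.0691.
So U = 0.0691 × 131.99 / (1 − 0.0691) = 9.1205 / 0.9309 ≈ 9.80 million.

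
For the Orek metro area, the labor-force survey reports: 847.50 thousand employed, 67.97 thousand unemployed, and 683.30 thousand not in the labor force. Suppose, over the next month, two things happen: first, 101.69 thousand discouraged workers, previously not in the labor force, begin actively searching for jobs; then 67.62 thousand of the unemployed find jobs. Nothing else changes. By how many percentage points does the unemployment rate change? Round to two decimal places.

The unemployment rate changes by +2.61 percentage points.

Initially, labor force = 847.50 + 67.97 = 915.47 thousand, so u = 67.97/915.47 = 7.42%.
After the first change, unemployed and labor force both rise by 101.69 → E = 847.50, U = 169.66, labor force = 1,017.16 thousand.
After the second change, unemployed falls and employed rises by 67.62; labor force unchanged → E = 915.12, U = 102.04, labor force = 1,017.16 thousand.
New unemployment rate = 102.04 / 1,017.16 = 10.03%.
Change = 10.03% − 7.42% = +2.61 percentage points.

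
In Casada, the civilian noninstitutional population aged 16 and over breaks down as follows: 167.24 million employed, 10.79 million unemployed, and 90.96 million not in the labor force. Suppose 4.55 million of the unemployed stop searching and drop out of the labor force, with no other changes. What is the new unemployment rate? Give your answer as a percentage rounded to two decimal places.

Initially, labor force = 167.24 + 10.79 = 178.03 million, so u = 10.79/178.03 = 6.06%.
After the change, unemployed and labor force both fall by 4.55 → E = 167.24, U = 6.24, labor force = 173.48 million.
New unemployment rate = 6.24 / 173.48 = 3.60%.

New unemployment rate ≈ 3.60%.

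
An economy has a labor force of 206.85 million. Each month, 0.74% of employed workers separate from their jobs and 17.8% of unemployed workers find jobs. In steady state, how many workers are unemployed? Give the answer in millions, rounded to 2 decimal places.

About 8.26 million are unemployed in steady state.

Steady-state unemployment rate u* = s/(s+f) = 0.74/(0.74+17.8) = 0.039914.
Unemployed = u* × labor force = 0.039914 × 206.85 ≈ 8.26 million.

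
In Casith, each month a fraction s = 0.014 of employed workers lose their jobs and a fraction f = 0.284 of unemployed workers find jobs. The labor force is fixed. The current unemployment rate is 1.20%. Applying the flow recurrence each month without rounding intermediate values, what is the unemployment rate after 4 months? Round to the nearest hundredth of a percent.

Unemployment rate after four months ≈ 3.85%.

With a fixed labor force, u_{t+1} = u_t + s·(1−u_t) − f·u_t = u_t·(1−s−f) + s.
Here 1−s−f = 0.702 and s = 0.014.
u_1 = 0.012000 × 0.702 + 0.014 = 0.022424.
u_2 = 0.022424 × 0.702 + 0.014 = 0.029742.
u_3 = 0.029742 × 0.702 + 0.014 = 0.034879.
u_4 = 0.034879 × 0.702 + 0.014 = 0.038485.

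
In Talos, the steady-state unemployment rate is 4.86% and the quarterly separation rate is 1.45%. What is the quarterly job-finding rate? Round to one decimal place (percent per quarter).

From u* = s/(s+f): f = s·(1−u)/u.
f = 1.45 × (1 − 0.0486) / 0.0486 = 1.3795 / 0.0486 ≈ 28.4% per quarter.

Job-finding rate ≈ 28.4% per quarter.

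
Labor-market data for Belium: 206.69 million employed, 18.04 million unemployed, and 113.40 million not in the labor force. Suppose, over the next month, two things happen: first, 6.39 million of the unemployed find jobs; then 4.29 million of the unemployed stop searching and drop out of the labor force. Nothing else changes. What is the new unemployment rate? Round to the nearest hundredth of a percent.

Initially, labor force = 206.69 + 18.04 = 224.73 million, so u = 18.04/224.73 = 8.03%.
After the first change, unemployed falls and employed rises by 6.39; labor force unchanged → E = 213.08, U = 11.65, labor force = 224.73 million.
After the second change, unemployed and labor force both fall by 4.29 → E = 213.08, U = 7.36, labor force = 220.44 million.
New unemployment rate = 7.36 / 220.44 = 3.34%.

New unemployment rate ≈ 3.34%.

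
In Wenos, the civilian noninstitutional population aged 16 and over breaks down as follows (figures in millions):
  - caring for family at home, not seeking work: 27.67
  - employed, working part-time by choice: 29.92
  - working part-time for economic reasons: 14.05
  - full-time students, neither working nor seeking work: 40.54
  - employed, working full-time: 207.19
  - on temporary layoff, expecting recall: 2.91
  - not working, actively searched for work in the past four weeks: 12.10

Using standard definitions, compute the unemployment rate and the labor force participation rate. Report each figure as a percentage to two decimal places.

Unemployment rate ≈ 5.64%; labor force participation rate ≈ 79.60%.

Employed = 29.92 + 14.05 + 207.19 = 251.16 million (anyone who worked, including part-time for economic reasons, counts as employed).
Unemployed = 2.91 + 12.10 = 15.01 million (jobless and actively searching, or on temporary layoff).
Labor force = 251.16 + 15.01 = 266.17 million.
Not in labor force = 27.67 + 40.54 = 68.21 million (those not working and not actively searching are outside the labor force).
Civilian working-age population = 266.17 + 68.21 = 334.38 million.
Unemployment rate = 15.01 / 266.17 = 5.64%.
Labor force participation rate = 266.17 / 334.38 = 79.60%.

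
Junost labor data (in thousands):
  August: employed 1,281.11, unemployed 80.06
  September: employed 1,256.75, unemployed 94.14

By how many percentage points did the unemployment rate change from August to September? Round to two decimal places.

August: labor force = 1,281.11 + 80.06 = 1,361.17; u = 80.06/1,361.17 = 5.88%.
September: labor force = 1,256.75 + 94.14 = 1,350.89; u = 94.14/1,350.89 = 6.97%.
Change = 6.97% − 5.88% = +1.09 pp.

The unemployment rate changed by +1.09 percentage points.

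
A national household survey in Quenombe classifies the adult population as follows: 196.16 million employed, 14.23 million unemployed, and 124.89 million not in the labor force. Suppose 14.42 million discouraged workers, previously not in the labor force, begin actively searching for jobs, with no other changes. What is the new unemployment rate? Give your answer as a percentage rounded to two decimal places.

New unemployment rate ≈ 12.74%.

Initially, labor force = 196.16 + 14.23 = 210.39 million, so u = 14.23/210.39 = 6.76%.
After the change, unemployed and labor force both rise by 14.42 → E = 196.16, U = 28.65, labor force = 224.81 million.
New unemployment rate = 28.65 / 224.81 = 12.74%.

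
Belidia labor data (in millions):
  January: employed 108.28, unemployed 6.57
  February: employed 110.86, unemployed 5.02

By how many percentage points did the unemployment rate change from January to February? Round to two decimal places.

January: labor force = 108.28 + 6.57 = 114.85; u = 6.57/114.85 = 5.72%.
February: labor force = 110.86 + 5.02 = 115.88; u = 5.02/115.88 = 4.33%.
Change = 4.33% − 5.72% = −1.39 pp.

The unemployment rate changed by −1.39 percentage points.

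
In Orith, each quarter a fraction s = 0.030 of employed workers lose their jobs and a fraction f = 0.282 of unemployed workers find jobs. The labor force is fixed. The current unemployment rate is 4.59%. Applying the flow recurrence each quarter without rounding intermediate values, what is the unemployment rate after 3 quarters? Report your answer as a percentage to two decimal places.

With a fixed labor force, u_{t+1} = u_t + s·(1−u_t) − f·u_t = u_t·(1−s−f) + s.
Here 1−s−f = 0.688 and s = 0.030.
u_1 = 0.045900 × 0.688 + 0.030 = 0.061579.
u_2 = 0.061579 × 0.688 + 0.030 = 0.072366.
u_3 = 0.072366 × 0.688 + 0.030 = 0.079788.

Unemployment rate after three quarters ≈ 7.98%.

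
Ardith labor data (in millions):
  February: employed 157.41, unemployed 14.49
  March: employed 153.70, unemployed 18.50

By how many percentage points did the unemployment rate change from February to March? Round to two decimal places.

February: labor force = 157.41 + 14.49 = 171.90; u = 14.49/171.90 = 8.43%.
March: labor force = 153.70 + 18.50 = 172.20; u = 18.50/172.20 = 10.74%.
Change = 10.74% − 8.43% = +2.31 pp.

The unemployment rate changed by +2.31 percentage points.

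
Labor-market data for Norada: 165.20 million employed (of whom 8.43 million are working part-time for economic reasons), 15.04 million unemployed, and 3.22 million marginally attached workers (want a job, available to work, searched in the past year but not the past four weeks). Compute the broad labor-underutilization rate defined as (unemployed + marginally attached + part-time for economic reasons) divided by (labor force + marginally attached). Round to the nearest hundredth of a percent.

Broad underutilization rate ≈ 14.55%.

Labor force = 165.20 + 15.04 = 180.24 million.
Numerator = 15.04 + 3.22 + 8.43 = 26.69 million.
Denominator = 180.24 + 3.22 = 183.46 million.
Broad rate = 26.69 / 183.46 = 14.55%.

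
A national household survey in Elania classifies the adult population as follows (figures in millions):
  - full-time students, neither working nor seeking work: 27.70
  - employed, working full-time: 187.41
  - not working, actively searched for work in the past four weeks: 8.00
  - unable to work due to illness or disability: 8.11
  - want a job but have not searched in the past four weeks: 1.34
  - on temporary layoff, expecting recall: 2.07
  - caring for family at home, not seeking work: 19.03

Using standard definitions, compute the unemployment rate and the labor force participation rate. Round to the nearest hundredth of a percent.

Unemployment rate ≈ 5.10%; labor force participation rate ≈ 77.85%.

Employed = 187.41 million.
Unemployed = 8.00 + 2.07 = 10.07 million (jobless and actively searching, or on temporary layoff).
Labor force = 187.41 + 10.07 = 197.48 million.
Not in labor force = 27.70 + 8.11 + 1.34 + 19.03 = 56.18 million (those not working and not actively searching are outside the labor force — including those who want a job but have given up searching).
Civilian working-age population = 197.48 + 56.18 = 253.66 million.
Unemployment rate = 10.07 / 197.48 = 5.10%.
Labor force participation rate = 197.48 / 253.66 = 77.85%.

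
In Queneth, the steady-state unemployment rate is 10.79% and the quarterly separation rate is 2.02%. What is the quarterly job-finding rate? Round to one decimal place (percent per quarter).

From u* = s/(s+f): f = s·(1−u)/u.
f = 2.02 × (1 − 0.1079) / 0.1079 = 1.8020 / 0.1079 ≈ 16.7% per quarter.

Job-finding rate ≈ 16.7% per quarter.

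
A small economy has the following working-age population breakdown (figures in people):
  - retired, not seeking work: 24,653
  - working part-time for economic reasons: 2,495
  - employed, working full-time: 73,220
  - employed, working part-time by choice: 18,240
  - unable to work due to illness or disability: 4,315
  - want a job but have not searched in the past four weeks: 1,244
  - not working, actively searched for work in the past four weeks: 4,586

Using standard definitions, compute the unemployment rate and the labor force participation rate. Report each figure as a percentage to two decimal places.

Employed = 2,495 + 73,220 + 18,240 = 93,955 (anyone who worked, including part-time for economic reasons, counts as employed).
Unemployed = 4,586.
Labor force = 93,955 + 4,586 = 98,541.
Not in labor force = 24,653 + 4,315 + 1,244 = 30,212 (those not working and not actively searching are outside the labor force — including those who want a job but have given up searching).
Civilian working-age population = 98,541 + 30,212 = 128,753.
Unemployment rate = 4,586 / 98,541 = 4.65%.
Labor force participation rate = 98,541 / 128,753 = 76.53%.

Unemployment rate ≈ 4.65%; labor force participation rate ≈ 76.53%.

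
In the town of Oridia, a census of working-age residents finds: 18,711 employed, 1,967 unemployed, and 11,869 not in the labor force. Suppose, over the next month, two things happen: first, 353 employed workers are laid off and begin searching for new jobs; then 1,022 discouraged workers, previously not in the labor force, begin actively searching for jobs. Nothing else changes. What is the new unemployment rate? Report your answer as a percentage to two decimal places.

Initially, labor force = 18,711 + 1,967 = 20,678, so u = 1,967/20,678 = 9.51%.
After the first change, employed falls and unemployed rises by 353; labor force unchanged → E = 18,358, U = 2,320, labor force = 20,678.
After the second change, unemployed and labor force both rise by 1,022 → E = 18,358, U = 3,342, labor force = 21,700.
New unemployment rate = 3,342 / 21,700 = 15.40%.

New unemployment rate ≈ 15.40%.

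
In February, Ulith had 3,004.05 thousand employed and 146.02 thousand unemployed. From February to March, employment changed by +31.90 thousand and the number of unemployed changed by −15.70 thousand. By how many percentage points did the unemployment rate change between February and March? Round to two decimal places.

February: labor force = 3,004.05 + 146.02 = 3,150.07; u = 146.02/3,150.07 = 4.64%.
March: labor force = 3,035.95 + 130.32 = 3,166.27; u = 130.32/3,166.27 = 4.12%.
Change = 4.12% − 4.64% = −0.52 pp.

The unemployment rate changed by −0.52 percentage points.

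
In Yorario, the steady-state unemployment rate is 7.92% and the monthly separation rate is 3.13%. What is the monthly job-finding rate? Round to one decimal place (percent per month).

From u* = s/(s+f): f = s·(1−u)/u.
f = 3.13 × (1 − 0.0792) / 0.0792 = 2.8821 / 0.0792 ≈ 36.4% per month.

Job-finding rate ≈ 36.4% per month.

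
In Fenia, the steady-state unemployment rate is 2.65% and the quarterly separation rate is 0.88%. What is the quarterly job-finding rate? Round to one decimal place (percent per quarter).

From u* = s/(s+f): f = s·(1−u)/u.
f = 0.88 × (1 − 0.0265) / 0.0265 = 0.8567 / 0.0265 ≈ 32.3% per quarter.

Job-finding rate ≈ 32.3% per quarter.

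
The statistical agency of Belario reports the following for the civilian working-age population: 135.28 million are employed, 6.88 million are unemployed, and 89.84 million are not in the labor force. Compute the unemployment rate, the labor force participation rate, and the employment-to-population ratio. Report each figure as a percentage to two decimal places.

Labor force = employed + unemployed = 135.28 + 6.88 = 142.16 million.
Working-age population = 142.16 + 89.84 = 232.00 million.
Unemployment rate = 6.88 / 142.16 = 4.84%.
Labor force participation rate = 142.16 / 232.00 = 61.28%.
Employment-population ratio = 135.28 / 232.00 = 58.31%.

Unemployment rate ≈ 4.84%; labor force participation rate ≈ 61.28%; employment-population ratio ≈ 58.31%.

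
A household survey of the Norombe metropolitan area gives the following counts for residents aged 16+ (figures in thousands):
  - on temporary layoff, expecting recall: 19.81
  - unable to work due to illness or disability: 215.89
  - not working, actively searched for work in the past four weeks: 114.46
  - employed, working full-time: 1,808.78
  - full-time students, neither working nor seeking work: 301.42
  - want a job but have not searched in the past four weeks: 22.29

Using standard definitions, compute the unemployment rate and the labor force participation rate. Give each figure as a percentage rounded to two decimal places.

Unemployment rate ≈ 6.91%; labor force participation rate ≈ 78.27%.

Employed = 1,808.78 thousand.
Unemployed = 19.81 + 114.46 = 134.27 thousand (jobless and actively searching, or on temporary layoff).
Labor force = 1,808.78 + 134.27 = 1,943.05 thousand.
Not in labor force = 215.89 + 301.42 + 22.29 = 539.60 thousand (those not working and not actively searching are outside the labor force — including those who want a job but have given up searching).
Civilian working-age population = 1,943.05 + 539.60 = 2,482.65 thousand.
Unemployment rate = 134.27 / 1,943.05 = 6.91%.
Labor force participation rate = 1,943.05 / 2,482.65 = 78.27%.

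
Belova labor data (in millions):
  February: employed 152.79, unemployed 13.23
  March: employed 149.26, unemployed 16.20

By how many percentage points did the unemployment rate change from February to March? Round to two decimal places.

The unemployment rate changed by +1.82 percentage points.

February: labor force = 152.79 + 13.23 = 166.02; u = 13.23/166.02 = 7.97%.
March: labor force = 149.26 + 16.20 = 165.46; u = 16.20/165.46 = 9.79%.
Change = 9.79% − 7.97% = +1.82 pp.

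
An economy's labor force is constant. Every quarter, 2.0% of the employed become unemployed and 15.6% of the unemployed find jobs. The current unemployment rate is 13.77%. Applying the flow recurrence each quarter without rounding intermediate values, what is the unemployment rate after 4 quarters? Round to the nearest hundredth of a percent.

With a fixed labor force, u_{t+1} = u_t + s·(1−u_t) − f·u_t = u_t·(1−s−f) + s.
Here 1−s−f = 0.824 and s = 0.020.
u_1 = 0.137700 × 0.824 + 0.020 = 0.133465.
u_2 = 0.133465 × 0.824 + 0.020 = 0.129975.
u_3 = 0.129975 × 0.824 + 0.020 = 0.127099.
u_4 = 0.127099 × 0.824 + 0.020 = 0.124730.

Unemployment rate after four quarters ≈ 12.47%.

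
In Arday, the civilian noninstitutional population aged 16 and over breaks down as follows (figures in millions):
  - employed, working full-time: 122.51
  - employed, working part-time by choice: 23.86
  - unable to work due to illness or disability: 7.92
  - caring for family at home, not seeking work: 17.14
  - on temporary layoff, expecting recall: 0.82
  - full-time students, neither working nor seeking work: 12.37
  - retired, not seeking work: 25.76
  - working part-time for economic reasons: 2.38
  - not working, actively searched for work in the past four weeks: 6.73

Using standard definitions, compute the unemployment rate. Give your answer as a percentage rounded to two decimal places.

Unemployment rate ≈ 4.83%.

Employed = 122.51 + 23.86 + 2.38 = 148.75 million (anyone who worked, including part-time for economic reasons, counts as employed).
Unemployed = 0.82 + 6.73 = 7.55 million (jobless and actively searching, or on temporary layoff).
Labor force = 148.75 + 7.55 = 156.30 million.
Unemployment rate = 7.55 / 156.30 = 4.83%.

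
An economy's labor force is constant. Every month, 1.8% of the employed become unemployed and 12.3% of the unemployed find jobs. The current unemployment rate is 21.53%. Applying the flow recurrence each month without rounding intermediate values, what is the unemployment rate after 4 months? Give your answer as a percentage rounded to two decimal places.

Unemployment rate after four months ≈ 17.54%.

With a fixed labor force, u_{t+1} = u_t + s·(1−u_t) − f·u_t = u_t·(1−s−f) + s.
Here 1−s−f = 0.859 and s = 0.018.
u_1 = 0.215300 × 0.859 + 0.018 = 0.202943.
u_2 = 0.202943 × 0.859 + 0.018 = 0.192328.
u_3 = 0.192328 × 0.859 + 0.018 = 0.183210.
u_4 = 0.183210 × 0.859 + 0.018 = 0.175377.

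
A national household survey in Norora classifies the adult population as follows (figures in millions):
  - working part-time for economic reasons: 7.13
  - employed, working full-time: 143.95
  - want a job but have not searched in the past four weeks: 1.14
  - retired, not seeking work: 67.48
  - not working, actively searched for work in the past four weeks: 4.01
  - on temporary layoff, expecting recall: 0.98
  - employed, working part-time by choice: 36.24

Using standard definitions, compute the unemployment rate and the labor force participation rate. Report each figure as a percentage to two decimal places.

Unemployment rate ≈ 2.59%; labor force participation rate ≈ 73.70%.

Employed = 7.13 + 143.95 + 36.24 = 187.32 million (anyone who worked, including part-time for economic reasons, counts as employed).
Unemployed = 4.01 + 0.98 = 4.99 million (jobless and actively searching, or on temporary layoff).
Labor force = 187.32 + 4.99 = 192.31 million.
Not in labor force = 1.14 + 67.48 = 68.62 million (those not working and not actively searching are outside the labor force — including those who want a job but have given up searching).
Civilian working-age population = 192.31 + 68.62 = 260.93 million.
Unemployment rate = 4.99 / 192.31 = 2.59%.
Labor force participation rate = 192.31 / 260.93 = 73.70%.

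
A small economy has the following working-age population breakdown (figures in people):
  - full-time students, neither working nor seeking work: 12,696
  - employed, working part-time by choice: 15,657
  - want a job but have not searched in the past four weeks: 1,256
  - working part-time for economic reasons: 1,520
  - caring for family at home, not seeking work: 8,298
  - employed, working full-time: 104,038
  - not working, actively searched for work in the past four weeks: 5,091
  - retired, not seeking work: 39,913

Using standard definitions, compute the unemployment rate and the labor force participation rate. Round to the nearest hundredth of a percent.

Unemployment rate ≈ 4.03%; labor force participation rate ≈ 67.02%.

Employed = 15,657 + 1,520 + 104,038 = 121,215 (anyone who worked, including part-time for economic reasons, counts as employed).
Unemployed = 5,091.
Labor force = 121,215 + 5,091 = 126,306.
Not in labor force = 12,696 + 1,256 + 8,298 + 39,913 = 62,163 (those not working and not actively searching are outside the labor force — including those who want a job but have given up searching).
Civilian working-age population = 126,306 + 62,163 = 188,469.
Unemployment rate = 5,091 / 126,306 = 4.03%.
Labor force participation rate = 126,306 / 188,469 = 67.02%.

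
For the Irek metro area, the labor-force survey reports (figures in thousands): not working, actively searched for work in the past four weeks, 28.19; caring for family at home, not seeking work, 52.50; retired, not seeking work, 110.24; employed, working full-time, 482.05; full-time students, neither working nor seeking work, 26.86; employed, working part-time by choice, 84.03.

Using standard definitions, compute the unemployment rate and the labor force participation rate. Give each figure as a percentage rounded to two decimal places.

Unemployment rate ≈ 4.74%; labor force participation rate ≈ 75.81%.

Employed = 482.05 + 84.03 = 566.08 thousand.
Unemployed = 28.19 thousand.
Labor force = 566.08 + 28.19 = 594.27 thousand.
Not in labor force = 52.50 + 110.24 + 26.86 = 189.60 thousand (those not working and not actively searching are outside the labor force).
Civilian working-age population = 594.27 + 189.60 = 783.87 thousand.
Unemployment rate = 28.19 / 594.27 = 4.74%.
Labor force participation rate = 594.27 / 783.87 = 75.81%.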